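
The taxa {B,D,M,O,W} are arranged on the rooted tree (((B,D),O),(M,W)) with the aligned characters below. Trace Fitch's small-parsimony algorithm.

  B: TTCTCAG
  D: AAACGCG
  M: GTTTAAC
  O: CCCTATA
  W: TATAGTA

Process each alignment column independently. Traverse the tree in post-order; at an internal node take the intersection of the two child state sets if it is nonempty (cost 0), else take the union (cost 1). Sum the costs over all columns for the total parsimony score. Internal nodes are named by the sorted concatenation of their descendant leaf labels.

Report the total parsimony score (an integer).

site 0, node BD: B={T} ∪ D={A} → {A,T} (+1)
site 0, node BDO: BD={A,T} ∪ O={C} → {A,C,T} (+1)
site 0, node MW: M={G} ∪ W={T} → {G,T} (+1)
site 0, node BDMOW: BDO={A,C,T} ∩ MW={G,T} → {T} (+0)
site 1, node BD: B={T} ∪ D={A} → {A,T} (+1)
site 1, node BDO: BD={A,T} ∪ O={C} → {A,C,T} (+1)
site 1, node MW: M={T} ∪ W={A} → {A,T} (+1)
site 1, node BDMOW: BDO={A,C,T} ∩ MW={A,T} → {A,T} (+0)
site 2, node BD: B={C} ∪ D={A} → {A,C} (+1)
site 2, node BDO: BD={A,C} ∩ O={C} → {C} (+0)
site 2, node MW: M={T} ∩ W={T} → {T} (+0)
site 2, node BDMOW: BDO={C} ∪ MW={T} → {C,T} (+1)
site 3, node BD: B={T} ∪ D={C} → {C,T} (+1)
site 3, node BDO: BD={C,T} ∩ O={T} → {T} (+0)
site 3, node MW: M={T} ∪ W={A} → {A,T} (+1)
site 3, node BDMOW: BDO={T} ∩ MW={A,T} → {T} (+0)
site 4, node BD: B={C} ∪ D={G} → {C,G} (+1)
site 4, node BDO: BD={C,G} ∪ O={A} → {A,C,G} (+1)
site 4, node MW: M={A} ∪ W={G} → {A,G} (+1)
site 4, node BDMOW: BDO={A,C,G} ∩ MW={A,G} → {A,G} (+0)
site 5, node BD: B={A} ∪ D={C} → {A,C} (+1)
site 5, node BDO: BD={A,C} ∪ O={T} → {A,C,T} (+1)
site 5, node MW: M={A} ∪ W={T} → {A,T} (+1)
site 5, node BDMOW: BDO={A,C,T} ∩ MW={A,T} → {A,T} (+0)
site 6, node BD: B={G} ∩ D={G} → {G} (+0)
site 6, node BDO: BD={G} ∪ O={A} → {A,G} (+1)
site 6, node MW: M={C} ∪ W={A} → {A,C} (+1)
site 6, node BDMOW: BDO={A,G} ∩ MW={A,C} → {A} (+0)
per-site changes: [3, 3, 2, 2, 3, 3, 2]; total = 18

18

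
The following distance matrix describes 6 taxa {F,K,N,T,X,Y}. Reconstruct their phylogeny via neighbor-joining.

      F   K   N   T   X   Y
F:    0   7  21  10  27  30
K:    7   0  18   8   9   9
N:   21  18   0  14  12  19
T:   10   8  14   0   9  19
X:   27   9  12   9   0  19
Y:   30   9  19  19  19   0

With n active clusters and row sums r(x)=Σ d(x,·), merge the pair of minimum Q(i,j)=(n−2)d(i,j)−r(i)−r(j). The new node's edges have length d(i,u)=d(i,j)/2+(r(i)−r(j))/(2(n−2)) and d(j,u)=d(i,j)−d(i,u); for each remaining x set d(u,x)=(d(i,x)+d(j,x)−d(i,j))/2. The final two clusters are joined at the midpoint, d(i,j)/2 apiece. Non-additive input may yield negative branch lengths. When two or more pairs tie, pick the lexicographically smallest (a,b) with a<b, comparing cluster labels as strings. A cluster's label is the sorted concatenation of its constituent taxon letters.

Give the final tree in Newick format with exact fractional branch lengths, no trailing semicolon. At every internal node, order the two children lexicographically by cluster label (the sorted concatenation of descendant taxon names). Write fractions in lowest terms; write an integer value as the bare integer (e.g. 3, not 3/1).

(((((F:9,K:-2):7/2,T:2):51/16,Y:185/16):23/16,N:109/16):83/32,X:83/32)

1. join F+K (d=7, Q=-118) ⇒ FK; edges |F|=9, |K|=-2
  updated: d(FK,N)=16, d(FK,T)=11/2, d(FK,X)=29/2, d(FK,Y)=16
2. join FK+T (d=11/2, Q=-83) ⇒ FKT; edges |FK|=7/2, |T|=2
  updated: d(FKT,N)=49/4, d(FKT,X)=9, d(FKT,Y)=59/4
3. join FKT+Y (d=59/4, Q=-237/4) ⇒ FKTY; edges |FKT|=51/16, |Y|=185/16
  updated: d(FKTY,N)=33/4, d(FKTY,X)=53/8
4. join FKTY+N (d=33/4, Q=-215/8) ⇒ FKNTY; edges |FKTY|=23/16, |N|=109/16
  updated: d(FKNTY,X)=83/16
5. join FKNTY+X (d=83/16) ⇒ FKNTXY; edges |FKNTY|=83/32, |X|=83/32
final tree: (((((F:9,K:-2):7/2,T:2):51/16,Y:185/16):23/16,N:109/16):83/32,X:83/32)
total length: 651/16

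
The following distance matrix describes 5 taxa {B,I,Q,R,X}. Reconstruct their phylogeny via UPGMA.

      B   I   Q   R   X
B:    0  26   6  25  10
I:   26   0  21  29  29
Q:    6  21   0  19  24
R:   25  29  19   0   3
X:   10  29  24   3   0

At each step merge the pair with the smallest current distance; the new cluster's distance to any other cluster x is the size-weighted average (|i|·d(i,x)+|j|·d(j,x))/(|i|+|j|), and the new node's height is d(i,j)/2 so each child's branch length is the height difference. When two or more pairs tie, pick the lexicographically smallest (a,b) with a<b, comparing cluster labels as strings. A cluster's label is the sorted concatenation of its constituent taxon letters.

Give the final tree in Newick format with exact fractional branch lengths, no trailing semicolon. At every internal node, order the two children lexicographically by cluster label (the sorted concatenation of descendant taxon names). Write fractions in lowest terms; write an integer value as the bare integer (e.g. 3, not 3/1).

(((B:3,Q:3):27/4,(R:3/2,X:3/2):33/4):27/8,I:105/8)

iteration 1: select R,X (d=3); attach at lengths (3/2, 3/2); label the merged cluster RX
  updated: d(B,RX)=35/2, d(I,RX)=29, d(Q,RX)=43/2
iteration 2: select B,Q (d=6); attach at lengths (3, 3); label the merged cluster BQ
  updated: d(BQ,I)=47/2, d(BQ,RX)=39/2
iteration 3: select BQ,RX (d=39/2); attach at lengths (27/4, 33/4); label the merged cluster BQRX
  updated: d(BQRX,I)=105/4
iteration 4: select BQRX,I (d=105/4); attach at lengths (27/8, 105/8); label the merged cluster BIQRX
final tree: (((B:3,Q:3):27/4,(R:3/2,X:3/2):33/4):27/8,I:105/8)
total length: 81/2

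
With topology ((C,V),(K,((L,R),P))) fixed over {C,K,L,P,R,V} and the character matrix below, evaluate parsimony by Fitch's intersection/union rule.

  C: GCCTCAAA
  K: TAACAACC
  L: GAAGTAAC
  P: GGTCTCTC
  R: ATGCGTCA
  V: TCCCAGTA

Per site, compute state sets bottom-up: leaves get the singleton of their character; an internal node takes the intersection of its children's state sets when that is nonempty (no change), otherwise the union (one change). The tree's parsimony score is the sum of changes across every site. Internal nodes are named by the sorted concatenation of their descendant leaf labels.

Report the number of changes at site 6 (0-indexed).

site 0, node CV: C={G} ∪ V={T} → {G,T} (+1)
site 0, node LR: L={G} ∪ R={A} → {A,G} (+1)
site 0, node LPR: LR={A,G} ∩ P={G} → {G} (+0)
site 0, node KLPR: K={T} ∪ LPR={G} → {G,T} (+1)
site 0, node CKLPRV: CV={G,T} ∩ KLPR={G,T} → {G,T} (+0)
site 1, node CV: C={C} ∩ V={C} → {C} (+0)
site 1, node LR: L={A} ∪ R={T} → {A,T} (+1)
site 1, node LPR: LR={A,T} ∪ P={G} → {A,G,T} (+1)
site 1, node KLPR: K={A} ∩ LPR={A,G,T} → {A} (+0)
site 1, node CKLPRV: CV={C} ∪ KLPR={A} → {A,C} (+1)
site 2, node CV: C={C} ∩ V={C} → {C} (+0)
site 2, node LR: L={A} ∪ R={G} → {A,G} (+1)
site 2, node LPR: LR={A,G} ∪ P={T} → {A,G,T} (+1)
site 2, node KLPR: K={A} ∩ LPR={A,G,T} → {A} (+0)
site 2, node CKLPRV: CV={C} ∪ KLPR={A} → {A,C} (+1)
site 3, node CV: C={T} ∪ V={C} → {C,T} (+1)
site 3, node LR: L={G} ∪ R={C} → {C,G} (+1)
site 3, node LPR: LR={C,G} ∩ P={C} → {C} (+0)
site 3, node KLPR: K={C} ∩ LPR={C} → {C} (+0)
site 3, node CKLPRV: CV={C,T} ∩ KLPR={C} → {C} (+0)
site 4, node CV: C={C} ∪ V={A} → {A,C} (+1)
site 4, node LR: L={T} ∪ R={G} → {G,T} (+1)
site 4, node LPR: LR={G,T} ∩ P={T} → {T} (+0)
site 4, node KLPR: K={A} ∪ LPR={T} → {A,T} (+1)
site 4, node CKLPRV: CV={A,C} ∩ KLPR={A,T} → {A} (+0)
site 5, node CV: C={A} ∪ V={G} → {A,G} (+1)
site 5, node LR: L={A} ∪ R={T} → {A,T} (+1)
site 5, node LPR: LR={A,T} ∪ P={C} → {A,C,T} (+1)
site 5, node KLPR: K={A} ∩ LPR={A,C,T} → {A} (+0)
site 5, node CKLPRV: CV={A,G} ∩ KLPR={A} → {A} (+0)
site 6, node CV: C={A} ∪ V={T} → {A,T} (+1)
site 6, node LR: L={A} ∪ R={C} → {A,C} (+1)
site 6, node LPR: LR={A,C} ∪ P={T} → {A,C,T} (+1)
site 6, node KLPR: K={C} ∩ LPR={A,C,T} → {C} (+0)
site 6, node CKLPRV: CV={A,T} ∪ KLPR={C} → {A,C,T} (+1)
site 7, node CV: C={A} ∩ V={A} → {A} (+0)
site 7, node LR: L={C} ∪ R={A} → {A,C} (+1)
site 7, node LPR: LR={A,C} ∩ P={C} → {C} (+0)
site 7, node KLPR: K={C} ∩ LPR={C} → {C} (+0)
site 7, node CKLPRV: CV={A} ∪ KLPR={C} → {A,C} (+1)
per-site changes: [3, 3, 3, 2, 3, 3, 4, 2]; total = 23

4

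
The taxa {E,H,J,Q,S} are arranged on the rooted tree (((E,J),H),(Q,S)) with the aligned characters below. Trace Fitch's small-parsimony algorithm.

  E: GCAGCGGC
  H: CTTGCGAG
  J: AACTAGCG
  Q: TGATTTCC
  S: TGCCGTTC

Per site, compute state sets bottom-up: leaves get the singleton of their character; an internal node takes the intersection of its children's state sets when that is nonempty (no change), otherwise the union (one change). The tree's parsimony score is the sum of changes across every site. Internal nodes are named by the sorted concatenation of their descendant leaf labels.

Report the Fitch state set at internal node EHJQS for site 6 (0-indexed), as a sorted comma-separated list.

[col 0] EJ: children E:{G}, J:{A} ∪→ {A,G}; cost 1
[col 0] EHJ: children EJ:{A,G}, H:{C} ∪→ {A,C,G}; cost 1
[col 0] QS: children Q:{T}, S:{T} ∩→ {T}; cost 0
[col 0] EHJQS: children EHJ:{A,C,G}, QS:{T} ∪→ {A,C,G,T}; cost 1
[col 1] EJ: children E:{C}, J:{A} ∪→ {A,C}; cost 1
[col 1] EHJ: children EJ:{A,C}, H:{T} ∪→ {A,C,T}; cost 1
[col 1] QS: children Q:{G}, S:{G} ∩→ {G}; cost 0
[col 1] EHJQS: children EHJ:{A,C,T}, QS:{G} ∪→ {A,C,G,T}; cost 1
[col 2] EJ: children E:{A}, J:{C} ∪→ {A,C}; cost 1
[col 2] EHJ: children EJ:{A,C}, H:{T} ∪→ {A,C,T}; cost 1
[col 2] QS: children Q:{A}, S:{C} ∪→ {A,C}; cost 1
[col 2] EHJQS: children EHJ:{A,C,T}, QS:{A,C} ∩→ {A,C}; cost 0
[col 3] EJ: children E:{G}, J:{T} ∪→ {G,T}; cost 1
[col 3] EHJ: children EJ:{G,T}, H:{G} ∩→ {G}; cost 0
[col 3] QS: children Q:{T}, S:{C} ∪→ {C,T}; cost 1
[col 3] EHJQS: children EHJ:{G}, QS:{C,T} ∪→ {C,G,T}; cost 1
[col 4] EJ: children E:{C}, J:{A} ∪→ {A,C}; cost 1
[col 4] EHJ: children EJ:{A,C}, H:{C} ∩→ {C}; cost 0
[col 4] QS: children Q:{T}, S:{G} ∪→ {G,T}; cost 1
[col 4] EHJQS: children EHJ:{C}, QS:{G,T} ∪→ {C,G,T}; cost 1
[col 5] EJ: children E:{G}, J:{G} ∩→ {G}; cost 0
[col 5] EHJ: children EJ:{G}, H:{G} ∩→ {G}; cost 0
[col 5] QS: children Q:{T}, S:{T} ∩→ {T}; cost 0
[col 5] EHJQS: children EHJ:{G}, QS:{T} ∪→ {G,T}; cost 1
[col 6] EJ: children E:{G}, J:{C} ∪→ {C,G}; cost 1
[col 6] EHJ: children EJ:{C,G}, H:{A} ∪→ {A,C,G}; cost 1
[col 6] QS: children Q:{C}, S:{T} ∪→ {C,T}; cost 1
[col 6] EHJQS: children EHJ:{A,C,G}, QS:{C,T} ∩→ {C}; cost 0
[col 7] EJ: children E:{C}, J:{G} ∪→ {C,G}; cost 1
[col 7] EHJ: children EJ:{C,G}, H:{G} ∩→ {G}; cost 0
[col 7] QS: children Q:{C}, S:{C} ∩→ {C}; cost 0
[col 7] EHJQS: children EHJ:{G}, QS:{C} ∪→ {C,G}; cost 1
per-site changes: [3, 3, 3, 3, 3, 1, 3, 2]; total = 21

C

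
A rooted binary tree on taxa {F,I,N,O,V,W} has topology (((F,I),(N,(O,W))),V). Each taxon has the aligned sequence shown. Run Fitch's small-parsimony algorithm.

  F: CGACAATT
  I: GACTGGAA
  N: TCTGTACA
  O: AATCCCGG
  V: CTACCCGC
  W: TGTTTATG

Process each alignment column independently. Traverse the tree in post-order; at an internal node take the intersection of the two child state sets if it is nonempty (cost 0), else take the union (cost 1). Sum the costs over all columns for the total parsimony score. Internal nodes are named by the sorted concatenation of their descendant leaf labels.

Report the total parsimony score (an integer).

FI@0: {C} ∪ {G} = {C,G} (union, +1)
OW@0: {A} ∪ {T} = {A,T} (union, +1)
NOW@0: {T} ∩ {A,T} = {T} (intersection, +0)
FINOW@0: {C,G} ∪ {T} = {C,G,T} (union, +1)
FINOVW@0: {C,G,T} ∩ {C} = {C} (intersection, +0)
FI@1: {G} ∪ {A} = {A,G} (union, +1)
OW@1: {A} ∪ {G} = {A,G} (union, +1)
NOW@1: {C} ∪ {A,G} = {A,C,G} (union, +1)
FINOW@1: {A,G} ∩ {A,C,G} = {A,G} (intersection, +0)
FINOVW@1: {A,G} ∪ {T} = {A,G,T} (union, +1)
FI@2: {A} ∪ {C} = {A,C} (union, +1)
OW@2: {T} ∩ {T} = {T} (intersection, +0)
NOW@2: {T} ∩ {T} = {T} (intersection, +0)
FINOW@2: {A,C} ∪ {T} = {A,C,T} (union, +1)
FINOVW@2: {A,C,T} ∩ {A} = {A} (intersection, +0)
FI@3: {C} ∪ {T} = {C,T} (union, +1)
OW@3: {C} ∪ {T} = {C,T} (union, +1)
NOW@3: {G} ∪ {C,T} = {C,G,T} (union, +1)
FINOW@3: {C,T} ∩ {C,G,T} = {C,T} (intersection, +0)
FINOVW@3: {C,T} ∩ {C} = {C} (intersection, +0)
FI@4: {A} ∪ {G} = {A,G} (union, +1)
OW@4: {C} ∪ {T} = {C,T} (union, +1)
NOW@4: {T} ∩ {C,T} = {T} (intersection, +0)
FINOW@4: {A,G} ∪ {T} = {A,G,T} (union, +1)
FINOVW@4: {A,G,T} ∪ {C} = {A,C,G,T} (union, +1)
FI@5: {A} ∪ {G} = {A,G} (union, +1)
OW@5: {C} ∪ {A} = {A,C} (union, +1)
NOW@5: {A} ∩ {A,C} = {A} (intersection, +0)
FINOW@5: {A,G} ∩ {A} = {A} (intersection, +0)
FINOVW@5: {A} ∪ {C} = {A,C} (union, +1)
FI@6: {T} ∪ {A} = {A,T} (union, +1)
OW@6: {G} ∪ {T} = {G,T} (union, +1)
NOW@6: {C} ∪ {G,T} = {C,G,T} (union, +1)
FINOW@6: {A,T} ∩ {C,G,T} = {T} (intersection, +0)
FINOVW@6: {T} ∪ {G} = {G,T} (union, +1)
FI@7: {T} ∪ {A} = {A,T} (union, +1)
OW@7: {G} ∩ {G} = {G} (intersection, +0)
NOW@7: {A} ∪ {G} = {A,G} (union, +1)
FINOW@7: {A,T} ∩ {A,G} = {A} (intersection, +0)
FINOVW@7: {A} ∪ {C} = {A,C} (union, +1)
per-site changes: [3, 4, 2, 3, 4, 3, 4, 3]; total = 26

26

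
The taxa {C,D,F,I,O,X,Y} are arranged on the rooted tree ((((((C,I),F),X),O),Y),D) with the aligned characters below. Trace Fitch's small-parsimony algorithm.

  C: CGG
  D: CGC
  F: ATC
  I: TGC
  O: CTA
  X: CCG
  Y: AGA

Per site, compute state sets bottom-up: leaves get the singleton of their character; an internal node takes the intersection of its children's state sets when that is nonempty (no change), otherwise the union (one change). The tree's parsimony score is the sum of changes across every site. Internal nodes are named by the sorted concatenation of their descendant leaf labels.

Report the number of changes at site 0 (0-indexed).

site 0, node CI: C={C} ∪ I={T} → {C,T} (+1)
site 0, node CFI: CI={C,T} ∪ F={A} → {A,C,T} (+1)
site 0, node CFIX: CFI={A,C,T} ∩ X={C} → {C} (+0)
site 0, node CFIOX: CFIX={C} ∩ O={C} → {C} (+0)
site 0, node CFIOXY: CFIOX={C} ∪ Y={A} → {A,C} (+1)
site 0, node CDFIOXY: CFIOXY={A,C} ∩ D={C} → {C} (+0)
site 1, node CI: C={G} ∩ I={G} → {G} (+0)
site 1, node CFI: CI={G} ∪ F={T} → {G,T} (+1)
site 1, node CFIX: CFI={G,T} ∪ X={C} → {C,G,T} (+1)
site 1, node CFIOX: CFIX={C,G,T} ∩ O={T} → {T} (+0)
site 1, node CFIOXY: CFIOX={T} ∪ Y={G} → {G,T} (+1)
site 1, node CDFIOXY: CFIOXY={G,T} ∩ D={G} → {G} (+0)
site 2, node CI: C={G} ∪ I={C} → {C,G} (+1)
site 2, node CFI: CI={C,G} ∩ F={C} → {C} (+0)
site 2, node CFIX: CFI={C} ∪ X={G} → {C,G} (+1)
site 2, node CFIOX: CFIX={C,G} ∪ O={A} → {A,C,G} (+1)
site 2, node CFIOXY: CFIOX={A,C,G} ∩ Y={A} → {A} (+0)
site 2, node CDFIOXY: CFIOXY={A} ∪ D={C} → {A,C} (+1)
per-site changes: [3, 3, 4]; total = 10

3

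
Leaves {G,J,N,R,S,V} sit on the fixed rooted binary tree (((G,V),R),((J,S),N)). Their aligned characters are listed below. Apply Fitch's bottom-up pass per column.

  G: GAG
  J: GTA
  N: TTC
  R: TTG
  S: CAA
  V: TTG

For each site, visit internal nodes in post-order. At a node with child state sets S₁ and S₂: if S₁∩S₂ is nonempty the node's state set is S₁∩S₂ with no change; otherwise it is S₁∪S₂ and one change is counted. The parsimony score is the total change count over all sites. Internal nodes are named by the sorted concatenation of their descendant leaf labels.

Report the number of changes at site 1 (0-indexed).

[col 0] GV: children G:{G}, V:{T} ∪→ {G,T}; cost 1
[col 0] GRV: children GV:{G,T}, R:{T} ∩→ {T}; cost 0
[col 0] JS: children J:{G}, S:{C} ∪→ {C,G}; cost 1
[col 0] JNS: children JS:{C,G}, N:{T} ∪→ {C,G,T}; cost 1
[col 0] GJNRSV: children GRV:{T}, JNS:{C,G,T} ∩→ {T}; cost 0
[col 1] GV: children G:{A}, V:{T} ∪→ {A,T}; cost 1
[col 1] GRV: children GV:{A,T}, R:{T} ∩→ {T}; cost 0
[col 1] JS: children J:{T}, S:{A} ∪→ {A,T}; cost 1
[col 1] JNS: children JS:{A,T}, N:{T} ∩→ {T}; cost 0
[col 1] GJNRSV: children GRV:{T}, JNS:{T} ∩→ {T}; cost 0
[col 2] GV: children G:{G}, V:{G} ∩→ {G}; cost 0
[col 2] GRV: children GV:{G}, R:{G} ∩→ {G}; cost 0
[col 2] JS: children J:{A}, S:{A} ∩→ {A}; cost 0
[col 2] JNS: children JS:{A}, N:{C} ∪→ {A,C}; cost 1
[col 2] GJNRSV: children GRV:{G}, JNS:{A,C} ∪→ {A,C,G}; cost 1
per-site changes: [3, 2, 2]; total = 7

2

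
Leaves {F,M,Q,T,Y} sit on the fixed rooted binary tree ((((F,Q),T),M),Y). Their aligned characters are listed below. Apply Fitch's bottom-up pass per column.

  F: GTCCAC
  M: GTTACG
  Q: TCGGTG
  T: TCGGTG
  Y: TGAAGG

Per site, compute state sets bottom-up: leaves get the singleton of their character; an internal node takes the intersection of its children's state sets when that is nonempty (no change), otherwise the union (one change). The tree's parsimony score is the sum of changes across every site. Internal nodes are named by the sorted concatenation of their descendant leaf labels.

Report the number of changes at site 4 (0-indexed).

site 0, node FQ: F={G} ∪ Q={T} → {G,T} (+1)
site 0, node FQT: FQ={G,T} ∩ T={T} → {T} (+0)
site 0, node FMQT: FQT={T} ∪ M={G} → {G,T} (+1)
site 0, node FMQTY: FMQT={G,T} ∩ Y={T} → {T} (+0)
site 1, node FQ: F={T} ∪ Q={C} → {C,T} (+1)
site 1, node FQT: FQ={C,T} ∩ T={C} → {C} (+0)
site 1, node FMQT: FQT={C} ∪ M={T} → {C,T} (+1)
site 1, node FMQTY: FMQT={C,T} ∪ Y={G} → {C,G,T} (+1)
site 2, node FQ: F={C} ∪ Q={G} → {C,G} (+1)
site 2, node FQT: FQ={C,G} ∩ T={G} → {G} (+0)
site 2, node FMQT: FQT={G} ∪ M={T} → {G,T} (+1)
site 2, node FMQTY: FMQT={G,T} ∪ Y={A} → {A,G,T} (+1)
site 3, node FQ: F={C} ∪ Q={G} → {C,G} (+1)
site 3, node FQT: FQ={C,G} ∩ T={G} → {G} (+0)
site 3, node FMQT: FQT={G} ∪ M={A} → {A,G} (+1)
site 3, node FMQTY: FMQT={A,G} ∩ Y={A} → {A} (+0)
site 4, node FQ: F={A} ∪ Q={T} → {A,T} (+1)
site 4, node FQT: FQ={A,T} ∩ T={T} → {T} (+0)
site 4, node FMQT: FQT={T} ∪ M={C} → {C,T} (+1)
site 4, node FMQTY: FMQT={C,T} ∪ Y={G} → {C,G,T} (+1)
site 5, node FQ: F={C} ∪ Q={G} → {C,G} (+1)
site 5, node FQT: FQ={C,G} ∩ T={G} → {G} (+0)
site 5, node FMQT: FQT={G} ∩ M={G} → {G} (+0)
site 5, node FMQTY: FMQT={G} ∩ Y={G} → {G} (+0)
per-site changes: [2, 3, 3, 2, 3, 1]; total = 14

3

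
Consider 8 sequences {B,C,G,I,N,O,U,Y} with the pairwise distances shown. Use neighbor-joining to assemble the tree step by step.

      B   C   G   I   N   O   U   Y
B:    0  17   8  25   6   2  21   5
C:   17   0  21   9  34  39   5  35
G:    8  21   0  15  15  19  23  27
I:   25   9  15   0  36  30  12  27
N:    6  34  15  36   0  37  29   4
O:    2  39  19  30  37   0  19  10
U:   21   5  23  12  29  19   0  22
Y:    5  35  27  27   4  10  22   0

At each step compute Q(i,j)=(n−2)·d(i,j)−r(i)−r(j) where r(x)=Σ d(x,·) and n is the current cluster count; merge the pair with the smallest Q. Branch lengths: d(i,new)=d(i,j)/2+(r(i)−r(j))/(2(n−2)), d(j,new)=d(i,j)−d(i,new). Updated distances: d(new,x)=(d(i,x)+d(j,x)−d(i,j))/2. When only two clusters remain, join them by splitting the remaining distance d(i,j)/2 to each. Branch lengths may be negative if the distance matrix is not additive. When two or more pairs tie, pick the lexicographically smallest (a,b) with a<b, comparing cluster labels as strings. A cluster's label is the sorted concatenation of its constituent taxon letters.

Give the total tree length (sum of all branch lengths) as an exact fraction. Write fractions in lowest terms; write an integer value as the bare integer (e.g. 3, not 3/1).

step 1: merge (N,Y) at d=4, Q=-267; branch lengths N→55/12, Y→-7/12; new cluster NY
  updated: d(B,NY)=7/2, d(C,NY)=65/2, d(G,NY)=19, d(I,NY)=59/2, d(NY,O)=43/2, d(NY,U)=47/2
step 2: merge (C,U) at d=5, Q=-202; branch lengths C→9/2, U→1/2; new cluster CU
  updated: d(B,CU)=33/2, d(CU,G)=39/2, d(CU,I)=8, d(CU,NY)=51/2, d(CU,O)=53/2
step 3: merge (CU,I) at d=8, Q=-343/2; branch lengths CU→41/16, I→87/16; new cluster CIU
  updated: d(B,CIU)=67/4, d(CIU,G)=53/4, d(CIU,NY)=47/2, d(CIU,O)=97/4
step 4: merge (CIU,G) at d=53/4, Q=-389/4; branch lengths CIU→233/24, G→85/24; new cluster CGIU
  updated: d(B,CGIU)=23/4, d(CGIU,NY)=117/8, d(CGIU,O)=15
step 5: merge (B,O) at d=2, Q=-183/4; branch lengths B→-93/16, O→125/16; new cluster BO
  updated: d(BO,CGIU)=75/8, d(BO,NY)=23/2
step 6: merge (BO,CGIU) at d=75/8, Q=-71/2; branch lengths BO→25/8, CGIU→25/4; new cluster BCGIOU
  updated: d(BCGIOU,NY)=67/8
step 7: merge (BCGIOU,NY) at d=67/8; branch lengths BCGIOU→67/16, NY→67/16; new cluster BCGINOUY
final tree: (((B:-93/16,O:125/16):25/8,(((C:9/2,U:1/2):41/16,I:87/16):233/24,G:85/24):25/4):67/16,(N:55/12,Y:-7/12):67/16)
total length: 50

50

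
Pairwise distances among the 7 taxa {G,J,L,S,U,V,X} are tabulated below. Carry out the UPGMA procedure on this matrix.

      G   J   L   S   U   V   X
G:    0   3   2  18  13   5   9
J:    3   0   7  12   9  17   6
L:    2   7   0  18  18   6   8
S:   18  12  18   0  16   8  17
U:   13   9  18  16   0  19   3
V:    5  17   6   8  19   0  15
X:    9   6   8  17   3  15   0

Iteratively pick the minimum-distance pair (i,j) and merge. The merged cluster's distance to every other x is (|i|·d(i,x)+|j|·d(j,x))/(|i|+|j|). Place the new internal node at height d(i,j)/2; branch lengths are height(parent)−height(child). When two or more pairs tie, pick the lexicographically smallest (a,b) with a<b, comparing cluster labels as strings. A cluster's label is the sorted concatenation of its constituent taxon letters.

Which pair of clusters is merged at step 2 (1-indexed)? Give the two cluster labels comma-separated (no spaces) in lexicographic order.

step 1: merge (G,L) at d=2; branch lengths G→1, L→1; new cluster GL
  updated: d(GL,J)=5, d(GL,S)=18, d(GL,U)=31/2, d(GL,V)=11/2, d(GL,X)=17/2
step 2: merge (U,X) at d=3; branch lengths U→3/2, X→3/2; new cluster UX
  updated: d(GL,UX)=12, d(J,UX)=15/2, d(S,UX)=33/2, d(UX,V)=17
step 3: merge (GL,J) at d=5; branch lengths GL→3/2, J→5/2; new cluster GJL
  updated: d(GJL,S)=16, d(GJL,UX)=21/2, d(GJL,V)=28/3
step 4: merge (S,V) at d=8; branch lengths S→4, V→4; new cluster SV
  updated: d(GJL,SV)=38/3, d(SV,UX)=67/4
step 5: merge (GJL,UX) at d=21/2; branch lengths GJL→11/4, UX→15/4; new cluster GJLUX
  updated: d(GJLUX,SV)=143/10
step 6: merge (GJLUX,SV) at d=143/10; branch lengths GJLUX→19/10, SV→63/20; new cluster GJLSUVX
final tree: ((((G:1,L:1):3/2,J:5/2):11/4,(U:3/2,X:3/2):15/4):19/10,(S:4,V:4):63/20)
total length: 571/20

U,X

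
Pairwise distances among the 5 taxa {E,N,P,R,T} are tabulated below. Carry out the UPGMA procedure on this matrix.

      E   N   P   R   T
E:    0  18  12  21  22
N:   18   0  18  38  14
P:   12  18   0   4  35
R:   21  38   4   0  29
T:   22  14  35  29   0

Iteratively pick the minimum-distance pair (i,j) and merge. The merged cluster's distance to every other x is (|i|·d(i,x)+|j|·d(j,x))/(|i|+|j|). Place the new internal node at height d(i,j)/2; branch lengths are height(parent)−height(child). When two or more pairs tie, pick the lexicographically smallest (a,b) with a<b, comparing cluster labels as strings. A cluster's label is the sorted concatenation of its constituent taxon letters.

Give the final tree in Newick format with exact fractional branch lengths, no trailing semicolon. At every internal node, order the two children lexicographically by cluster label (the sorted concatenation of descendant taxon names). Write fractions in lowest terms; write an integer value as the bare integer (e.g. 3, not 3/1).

step 1: merge (P,R) at d=4; branch lengths P→2, R→2; new cluster PR
  updated: d(E,PR)=33/2, d(N,PR)=28, d(PR,T)=32
step 2: merge (N,T) at d=14; branch lengths N→7, T→7; new cluster NT
  updated: d(E,NT)=20, d(NT,PR)=30
step 3: merge (E,PR) at d=33/2; branch lengths E→33/4, PR→25/4; new cluster EPR
  updated: d(EPR,NT)=80/3
step 4: merge (EPR,NT) at d=80/3; branch lengths EPR→61/12, NT→19/3; new cluster ENPRT
final tree: ((E:33/4,(P:2,R:2):25/4):61/12,(N:7,T:7):19/3)
total length: 527/12

((E:33/4,(P:2,R:2):25/4):61/12,(N:7,T:7):19/3)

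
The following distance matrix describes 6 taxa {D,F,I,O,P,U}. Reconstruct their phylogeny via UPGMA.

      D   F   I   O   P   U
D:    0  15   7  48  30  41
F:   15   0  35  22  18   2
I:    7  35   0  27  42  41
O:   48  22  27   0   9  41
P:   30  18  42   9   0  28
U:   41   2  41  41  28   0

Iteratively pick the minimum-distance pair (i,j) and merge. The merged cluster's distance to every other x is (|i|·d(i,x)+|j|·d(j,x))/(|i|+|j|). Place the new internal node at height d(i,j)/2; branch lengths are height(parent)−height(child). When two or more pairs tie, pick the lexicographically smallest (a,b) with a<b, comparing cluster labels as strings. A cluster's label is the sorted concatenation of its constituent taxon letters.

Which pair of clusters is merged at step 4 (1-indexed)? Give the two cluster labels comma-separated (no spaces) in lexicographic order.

iteration 1: select F,U (d=2); attach at lengths (1, 1); label the merged cluster FU
  updated: d(D,FU)=28, d(FU,I)=38, d(FU,O)=63/2, d(FU,P)=23
iteration 2: select D,I (d=7); attach at lengths (7/2, 7/2); label the merged cluster DI
  updated: d(DI,FU)=33, d(DI,O)=75/2, d(DI,P)=36
iteration 3: select O,P (d=9); attach at lengths (9/2, 9/2); label the merged cluster OP
  updated: d(DI,OP)=147/4, d(FU,OP)=109/4
iteration 4: select FU,OP (d=109/4); attach at lengths (101/8, 73/8); label the merged cluster FOPU
  updated: d(DI,FOPU)=279/8
iteration 5: select DI,FOPU (d=279/8); attach at lengths (223/16, 61/16); label the merged cluster DFIOPU
final tree: ((D:7/2,I:7/2):223/16,((F:1,U:1):101/8,(O:9/2,P:9/2):73/8):61/16)
total length: 115/2

FU,OP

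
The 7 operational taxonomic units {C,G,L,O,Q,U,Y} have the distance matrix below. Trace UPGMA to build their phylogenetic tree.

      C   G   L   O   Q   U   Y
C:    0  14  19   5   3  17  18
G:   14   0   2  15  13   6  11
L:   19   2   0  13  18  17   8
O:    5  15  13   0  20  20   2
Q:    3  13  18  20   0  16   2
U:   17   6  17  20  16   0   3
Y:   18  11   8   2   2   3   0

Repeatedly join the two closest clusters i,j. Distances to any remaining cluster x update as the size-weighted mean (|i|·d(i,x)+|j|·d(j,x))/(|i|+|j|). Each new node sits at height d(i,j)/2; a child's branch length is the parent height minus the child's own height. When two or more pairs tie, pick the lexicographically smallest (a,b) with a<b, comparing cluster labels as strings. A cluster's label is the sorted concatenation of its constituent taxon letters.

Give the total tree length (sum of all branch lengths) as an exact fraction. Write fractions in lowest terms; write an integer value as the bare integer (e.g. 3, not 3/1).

iteration 1: select G,L (d=2); attach at lengths (1, 1); label the merged cluster GL
  updated: d(C,GL)=33/2, d(GL,O)=14, d(GL,Q)=31/2, d(GL,U)=23/2, d(GL,Y)=19/2
iteration 2: select O,Y (d=2); attach at lengths (1, 1); label the merged cluster OY
  updated: d(C,OY)=23/2, d(GL,OY)=47/4, d(OY,Q)=11, d(OY,U)=23/2
iteration 3: select C,Q (d=3); attach at lengths (3/2, 3/2); label the merged cluster CQ
  updated: d(CQ,GL)=16, d(CQ,OY)=45/4, d(CQ,U)=33/2
iteration 4: select CQ,OY (d=45/4); attach at lengths (33/8, 37/8); label the merged cluster COQY
  updated: d(COQY,GL)=111/8, d(COQY,U)=14
iteration 5: select GL,U (d=23/2); attach at lengths (19/4, 23/4); label the merged cluster GLU
  updated: d(COQY,GLU)=167/12
iteration 6: select COQY,GLU (d=167/12); attach at lengths (4/3, 29/24); label the merged cluster CGLOQUY
final tree: (((C:3/2,Q:3/2):33/8,(O:1,Y:1):37/8):4/3,((G:1,L:1):19/4,U:23/4):29/24)
total length: 691/24

691/24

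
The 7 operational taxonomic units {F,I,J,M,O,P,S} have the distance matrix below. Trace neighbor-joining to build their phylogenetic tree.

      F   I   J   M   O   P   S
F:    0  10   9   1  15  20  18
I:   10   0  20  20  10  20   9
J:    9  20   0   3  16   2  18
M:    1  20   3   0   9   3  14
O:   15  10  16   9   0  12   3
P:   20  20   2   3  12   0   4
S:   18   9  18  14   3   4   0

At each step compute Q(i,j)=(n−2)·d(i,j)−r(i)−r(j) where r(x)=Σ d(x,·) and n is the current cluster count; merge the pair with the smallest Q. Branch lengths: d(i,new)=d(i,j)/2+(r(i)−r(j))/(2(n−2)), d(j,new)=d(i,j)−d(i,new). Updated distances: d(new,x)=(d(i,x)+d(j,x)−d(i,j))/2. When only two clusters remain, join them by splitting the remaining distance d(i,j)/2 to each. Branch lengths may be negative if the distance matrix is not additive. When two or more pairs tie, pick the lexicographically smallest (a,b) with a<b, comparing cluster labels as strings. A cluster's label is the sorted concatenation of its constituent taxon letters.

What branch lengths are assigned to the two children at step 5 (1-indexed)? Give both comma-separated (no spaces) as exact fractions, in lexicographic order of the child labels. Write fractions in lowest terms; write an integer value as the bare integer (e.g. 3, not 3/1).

9/8,13/8

1. join J+P (d=2, Q=-119) ⇒ JP; edges |J|=17/10, |P|=3/10
  updated: d(F,JP)=27/2, d(I,JP)=19, d(JP,M)=2, d(JP,O)=13, d(JP,S)=10
2. join F+M (d=1, Q=-199/2) ⇒ FM; edges |F|=31/16, |M|=-15/16
  updated: d(FM,I)=29/2, d(FM,JP)=29/4, d(FM,O)=23/2, d(FM,S)=31/2
3. join FM+JP (d=29/4, Q=-305/4) ⇒ FJMP; edges |FM|=85/24, |JP|=89/24
  updated: d(FJMP,I)=105/8, d(FJMP,O)=69/8, d(FJMP,S)=73/8
4. join FJMP+I (d=105/8, Q=-147/4) ⇒ FIJMP; edges |FJMP|=25/4, |I|=55/8
  updated: d(FIJMP,O)=11/4, d(FIJMP,S)=5/2
5. join FIJMP+O (d=11/4, Q=-33/4) ⇒ FIJMOP; edges |FIJMP|=9/8, |O|=13/8
  updated: d(FIJMOP,S)=11/8
6. join FIJMOP+S (d=11/8) ⇒ FIJMOPS; edges |FIJMOP|=11/16, |S|=11/16
final tree: (((((F:31/16,M:-15/16):85/24,(J:17/10,P:3/10):89/24):25/4,I:55/8):9/8,O:13/8):11/16,S:11/16)
total length: 55/2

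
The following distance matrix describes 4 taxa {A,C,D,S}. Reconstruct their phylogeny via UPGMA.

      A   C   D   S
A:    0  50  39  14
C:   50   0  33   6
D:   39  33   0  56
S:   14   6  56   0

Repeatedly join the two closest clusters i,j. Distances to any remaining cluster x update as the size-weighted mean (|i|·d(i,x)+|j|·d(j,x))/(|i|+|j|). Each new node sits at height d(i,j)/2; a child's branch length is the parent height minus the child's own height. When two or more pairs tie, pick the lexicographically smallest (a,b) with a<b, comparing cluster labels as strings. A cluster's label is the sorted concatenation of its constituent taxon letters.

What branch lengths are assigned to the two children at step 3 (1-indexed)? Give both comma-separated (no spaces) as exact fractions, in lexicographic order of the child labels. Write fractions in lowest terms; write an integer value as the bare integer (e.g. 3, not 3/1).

16/3,64/3

iteration 1: select C,S (d=6); attach at lengths (3, 3); label the merged cluster CS
  updated: d(A,CS)=32, d(CS,D)=89/2
iteration 2: select A,CS (d=32); attach at lengths (16, 13); label the merged cluster ACS
  updated: d(ACS,D)=128/3
iteration 3: select ACS,D (d=128/3); attach at lengths (16/3, 64/3); label the merged cluster ACDS
final tree: ((A:16,(C:3,S:3):13):16/3,D:64/3)
total length: 185/3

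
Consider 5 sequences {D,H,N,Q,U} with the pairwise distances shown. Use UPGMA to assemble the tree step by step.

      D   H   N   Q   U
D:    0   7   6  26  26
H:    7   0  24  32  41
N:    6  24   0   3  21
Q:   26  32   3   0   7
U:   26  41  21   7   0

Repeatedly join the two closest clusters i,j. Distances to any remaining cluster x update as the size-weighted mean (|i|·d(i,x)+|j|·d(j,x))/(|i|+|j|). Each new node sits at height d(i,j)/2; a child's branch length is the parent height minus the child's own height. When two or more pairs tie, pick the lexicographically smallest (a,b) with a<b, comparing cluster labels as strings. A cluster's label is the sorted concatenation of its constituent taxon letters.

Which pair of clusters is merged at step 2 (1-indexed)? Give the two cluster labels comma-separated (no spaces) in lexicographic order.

1. join N+Q (d=3) ⇒ NQ; edges |N|=3/2, |Q|=3/2
  updated: d(D,NQ)=16, d(H,NQ)=28, d(NQ,U)=14
2. join D+H (d=7) ⇒ DH; edges |D|=7/2, |H|=7/2
  updated: d(DH,NQ)=22, d(DH,U)=67/2
3. join NQ+U (d=14) ⇒ NQU; edges |NQ|=11/2, |U|=7
  updated: d(DH,NQU)=155/6
4. join DH+NQU (d=155/6) ⇒ DHNQU; edges |DH|=113/12, |NQU|=71/12
final tree: ((D:7/2,H:7/2):113/12,((N:3/2,Q:3/2):11/2,U:7):71/12)
total length: 227/6

D,H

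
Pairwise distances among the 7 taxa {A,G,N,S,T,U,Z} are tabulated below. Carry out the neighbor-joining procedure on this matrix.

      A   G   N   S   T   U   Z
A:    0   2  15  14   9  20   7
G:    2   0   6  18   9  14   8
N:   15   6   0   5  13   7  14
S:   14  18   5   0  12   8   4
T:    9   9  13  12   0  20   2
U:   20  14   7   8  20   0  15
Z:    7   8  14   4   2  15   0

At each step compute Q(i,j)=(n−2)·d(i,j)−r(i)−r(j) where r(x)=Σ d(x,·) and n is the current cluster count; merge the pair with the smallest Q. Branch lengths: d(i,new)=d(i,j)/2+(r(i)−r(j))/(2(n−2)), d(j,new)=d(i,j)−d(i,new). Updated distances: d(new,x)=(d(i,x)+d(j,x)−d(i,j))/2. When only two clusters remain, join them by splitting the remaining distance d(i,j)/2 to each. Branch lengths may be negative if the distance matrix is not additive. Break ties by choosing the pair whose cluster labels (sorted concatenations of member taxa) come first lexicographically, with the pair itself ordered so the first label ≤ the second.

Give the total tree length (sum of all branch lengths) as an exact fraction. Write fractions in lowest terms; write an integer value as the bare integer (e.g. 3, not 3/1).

step 1: merge (A,G) at d=2, Q=-114; branch lengths A→2, G→0; new cluster AG
  updated: d(AG,N)=19/2, d(AG,S)=15, d(AG,T)=8, d(AG,U)=16, d(AG,Z)=13/2
step 2: merge (T,Z) at d=2, Q=-177/2; branch lengths T→43/16, Z→-11/16; new cluster TZ
  updated: d(AG,TZ)=25/4, d(N,TZ)=25/2, d(S,TZ)=7, d(TZ,U)=33/2
step 3: merge (AG,TZ) at d=25/4, Q=-281/4; branch lengths AG→31/8, TZ→19/8; new cluster AGTZ
  updated: d(AGTZ,N)=63/8, d(AGTZ,S)=63/8, d(AGTZ,U)=105/8
step 4: merge (AGTZ,S) at d=63/8, Q=-34; branch lengths AGTZ→95/16, S→31/16; new cluster AGSTZ
  updated: d(AGSTZ,N)=5/2, d(AGSTZ,U)=53/8
step 5: merge (AGSTZ,N) at d=5/2, Q=-129/8; branch lengths AGSTZ→17/16, N→23/16; new cluster AGNSTZ
  updated: d(AGNSTZ,U)=89/16
step 6: merge (AGNSTZ,U) at d=89/16; branch lengths AGNSTZ→89/32, U→89/32; new cluster AGNSTUZ
final tree: (((((A:2,G:0):31/8,(T:43/16,Z:-11/16):19/8):95/16,S:31/16):17/16,N:23/16):89/32,U:89/32)
total length: 419/16

419/16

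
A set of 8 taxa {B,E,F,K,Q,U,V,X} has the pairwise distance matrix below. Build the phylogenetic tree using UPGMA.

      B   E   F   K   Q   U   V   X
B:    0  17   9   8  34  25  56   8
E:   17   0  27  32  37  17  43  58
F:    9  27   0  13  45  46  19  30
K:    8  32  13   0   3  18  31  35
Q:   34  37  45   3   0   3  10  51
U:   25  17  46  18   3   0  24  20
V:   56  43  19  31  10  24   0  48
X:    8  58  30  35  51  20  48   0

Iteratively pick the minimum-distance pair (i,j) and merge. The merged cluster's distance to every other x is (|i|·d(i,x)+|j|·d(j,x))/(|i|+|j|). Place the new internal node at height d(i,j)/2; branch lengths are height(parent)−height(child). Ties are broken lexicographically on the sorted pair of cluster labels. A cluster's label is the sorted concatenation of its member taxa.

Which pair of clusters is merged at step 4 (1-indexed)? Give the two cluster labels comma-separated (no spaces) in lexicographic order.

iteration 1: select K,Q (d=3); attach at lengths (3/2, 3/2); label the merged cluster KQ
  updated: d(B,KQ)=21, d(E,KQ)=69/2, d(F,KQ)=29, d(KQ,U)=21/2, d(KQ,V)=41/2, d(KQ,X)=43
iteration 2: select B,X (d=8); attach at lengths (4, 4); label the merged cluster BX
  updated: d(BX,E)=75/2, d(BX,F)=39/2, d(BX,KQ)=32, d(BX,U)=45/2, d(BX,V)=52
iteration 3: select KQ,U (d=21/2); attach at lengths (15/4, 21/4); label the merged cluster KQU
  updated: d(BX,KQU)=173/6, d(E,KQU)=86/3, d(F,KQU)=104/3, d(KQU,V)=65/3
iteration 4: select F,V (d=19); attach at lengths (19/2, 19/2); label the merged cluster FV
  updated: d(BX,FV)=143/4, d(E,FV)=35, d(FV,KQU)=169/6
iteration 5: select FV,KQU (d=169/6); attach at lengths (55/12, 53/6); label the merged cluster FKQUV
  updated: d(BX,FKQUV)=158/5, d(E,FKQUV)=156/5
iteration 6: select E,FKQUV (d=156/5); attach at lengths (78/5, 91/60); label the merged cluster EFKQUV
  updated: d(BX,EFKQUV)=391/12
iteration 7: select BX,EFKQUV (d=391/12); attach at lengths (295/24, 83/120); label the merged cluster BEFKQUVX
final tree: ((B:4,X:4):295/24,(E:78/5,((F:19/2,V:19/2):55/12,((K:3/2,Q:3/2):15/4,U:21/4):53/6):91/60):83/120)
total length: 4951/60

F,V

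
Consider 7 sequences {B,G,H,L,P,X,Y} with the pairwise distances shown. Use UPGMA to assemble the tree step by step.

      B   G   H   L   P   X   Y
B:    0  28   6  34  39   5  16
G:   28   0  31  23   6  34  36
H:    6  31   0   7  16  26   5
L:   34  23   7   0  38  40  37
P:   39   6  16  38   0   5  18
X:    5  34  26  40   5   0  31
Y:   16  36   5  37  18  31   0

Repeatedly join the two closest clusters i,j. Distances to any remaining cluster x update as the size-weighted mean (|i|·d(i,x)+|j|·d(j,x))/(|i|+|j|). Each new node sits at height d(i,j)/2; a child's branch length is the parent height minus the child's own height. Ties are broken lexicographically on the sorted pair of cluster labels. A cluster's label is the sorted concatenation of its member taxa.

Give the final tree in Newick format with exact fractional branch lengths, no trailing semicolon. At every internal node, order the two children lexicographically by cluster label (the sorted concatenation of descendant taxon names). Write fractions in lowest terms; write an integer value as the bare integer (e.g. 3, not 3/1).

((((B:5/2,X:5/2):59/8,(H:5/2,Y:5/2):59/8):49/16,(G:3,P:3):159/16):95/48,L:179/12)

1. join B+X (d=5) ⇒ BX; edges |B|=5/2, |X|=5/2
  updated: d(BX,G)=31, d(BX,H)=16, d(BX,L)=37, d(BX,P)=22, d(BX,Y)=47/2
2. join H+Y (d=5) ⇒ HY; edges |H|=5/2, |Y|=5/2
  updated: d(BX,HY)=79/4, d(G,HY)=67/2, d(HY,L)=22, d(HY,P)=17
3. join G+P (d=6) ⇒ GP; edges |G|=3, |P|=3
  updated: d(BX,GP)=53/2, d(GP,HY)=101/4, d(GP,L)=61/2
4. join BX+HY (d=79/4) ⇒ BHXY; edges |BX|=59/8, |HY|=59/8
  updated: d(BHXY,GP)=207/8, d(BHXY,L)=59/2
5. join BHXY+GP (d=207/8) ⇒ BGHPXY; edges |BHXY|=49/16, |GP|=159/16
  updated: d(BGHPXY,L)=179/6
6. join BGHPXY+L (d=179/6) ⇒ BGHLPXY; edges |BGHPXY|=95/48, |L|=179/12
final tree: ((((B:5/2,X:5/2):59/8,(H:5/2,Y:5/2):59/8):49/16,(G:3,P:3):159/16):95/48,L:179/12)
total length: 2911/48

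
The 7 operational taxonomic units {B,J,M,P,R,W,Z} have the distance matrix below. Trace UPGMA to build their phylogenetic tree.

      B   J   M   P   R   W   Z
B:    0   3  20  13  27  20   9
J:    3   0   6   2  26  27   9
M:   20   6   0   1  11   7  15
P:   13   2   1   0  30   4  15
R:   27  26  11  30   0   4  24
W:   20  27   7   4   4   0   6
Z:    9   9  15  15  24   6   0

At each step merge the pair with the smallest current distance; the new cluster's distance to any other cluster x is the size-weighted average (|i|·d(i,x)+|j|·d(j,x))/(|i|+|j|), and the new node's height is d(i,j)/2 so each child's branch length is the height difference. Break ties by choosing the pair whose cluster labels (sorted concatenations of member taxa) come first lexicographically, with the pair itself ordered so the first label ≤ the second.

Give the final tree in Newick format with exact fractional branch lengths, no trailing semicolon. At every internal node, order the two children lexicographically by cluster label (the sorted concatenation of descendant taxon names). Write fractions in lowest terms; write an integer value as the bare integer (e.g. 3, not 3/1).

((((B:3/2,J:3/2):3,Z:9/2):17/12,(M:1/2,P:1/2):65/12):191/60,(R:2,W:2):71/10)

iteration 1: select M,P (d=1); attach at lengths (1/2, 1/2); label the merged cluster MP
  updated: d(B,MP)=33/2, d(J,MP)=4, d(MP,R)=41/2, d(MP,W)=11/2, d(MP,Z)=15
iteration 2: select B,J (d=3); attach at lengths (3/2, 3/2); label the merged cluster BJ
  updated: d(BJ,MP)=41/4, d(BJ,R)=53/2, d(BJ,W)=47/2, d(BJ,Z)=9
iteration 3: select R,W (d=4); attach at lengths (2, 2); label the merged cluster RW
  updated: d(BJ,RW)=25, d(MP,RW)=13, d(RW,Z)=15
iteration 4: select BJ,Z (d=9); attach at lengths (3, 9/2); label the merged cluster BJZ
  updated: d(BJZ,MP)=71/6, d(BJZ,RW)=65/3
iteration 5: select BJZ,MP (d=71/6); attach at lengths (17/12, 65/12); label the merged cluster BJMPZ
  updated: d(BJMPZ,RW)=91/5
iteration 6: select BJMPZ,RW (d=91/5); attach at lengths (191/60, 71/10); label the merged cluster BJMPRWZ
final tree: ((((B:3/2,J:3/2):3,Z:9/2):17/12,(M:1/2,P:1/2):65/12):191/60,(R:2,W:2):71/10)
total length: 1957/60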